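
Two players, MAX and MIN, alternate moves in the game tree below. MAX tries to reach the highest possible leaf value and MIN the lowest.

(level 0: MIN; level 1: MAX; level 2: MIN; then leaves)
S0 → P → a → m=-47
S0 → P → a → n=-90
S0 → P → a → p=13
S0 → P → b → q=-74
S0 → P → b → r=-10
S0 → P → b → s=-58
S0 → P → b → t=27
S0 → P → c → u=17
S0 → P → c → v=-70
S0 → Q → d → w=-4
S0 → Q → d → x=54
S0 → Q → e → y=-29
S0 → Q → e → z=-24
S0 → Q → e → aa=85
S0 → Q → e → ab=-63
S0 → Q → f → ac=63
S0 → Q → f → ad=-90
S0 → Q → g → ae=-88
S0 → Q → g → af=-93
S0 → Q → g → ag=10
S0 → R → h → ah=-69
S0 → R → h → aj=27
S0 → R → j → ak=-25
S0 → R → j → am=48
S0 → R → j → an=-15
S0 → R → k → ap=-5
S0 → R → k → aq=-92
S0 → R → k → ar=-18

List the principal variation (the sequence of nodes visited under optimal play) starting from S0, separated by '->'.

a (MIN): min(-47, -90, 13) = -90
b (MIN): min(-74, -10, -58, 27) = -74
c (MIN): min(17, -70) = -70
P (MAX): max(-90, -74, -70) = -70
d (MIN): min(-4, 54) = -4
e (MIN): min(-29, -24, 85, -63) = -63
f (MIN): min(63, -90) = -90
g (MIN): min(-88, -93, 10) = -93
Q (MAX): max(-4, -63, -90, -93) = -4
h (MIN): min(-69, 27) = -69
j (MIN): min(-25, 48, -15) = -25
k (MIN): min(-5, -92, -18) = -92
R (MAX): max(-69, -25, -92) = -25
S0 (MIN): min(-70, -4, -25) = -70
At S0, MIN picks P (lowest: -70).
At P, MAX picks c (highest: -70).
At c, MIN picks v (lowest: -70).
Terminal value -70.

S0 -> P -> c -> v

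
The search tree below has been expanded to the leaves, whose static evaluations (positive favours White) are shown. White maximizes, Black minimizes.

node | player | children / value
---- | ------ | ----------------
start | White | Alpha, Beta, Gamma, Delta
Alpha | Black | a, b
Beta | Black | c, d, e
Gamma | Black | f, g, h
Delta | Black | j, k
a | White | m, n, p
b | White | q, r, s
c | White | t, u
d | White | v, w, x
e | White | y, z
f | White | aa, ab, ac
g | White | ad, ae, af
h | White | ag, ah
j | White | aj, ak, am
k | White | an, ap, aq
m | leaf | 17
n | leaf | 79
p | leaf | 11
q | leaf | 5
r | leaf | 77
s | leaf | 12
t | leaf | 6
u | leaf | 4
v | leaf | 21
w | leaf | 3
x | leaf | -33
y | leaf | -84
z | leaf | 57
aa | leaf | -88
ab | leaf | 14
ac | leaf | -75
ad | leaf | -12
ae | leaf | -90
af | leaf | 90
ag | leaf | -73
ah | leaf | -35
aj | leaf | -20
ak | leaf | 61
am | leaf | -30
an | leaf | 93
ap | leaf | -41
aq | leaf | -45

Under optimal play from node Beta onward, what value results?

6

c (White): max(6, 4) = 6
d (White): max(21, 3, -33) = 21
e (White): max(-84, 57) = 57
Beta (Black): min(6, 21, 57) = 6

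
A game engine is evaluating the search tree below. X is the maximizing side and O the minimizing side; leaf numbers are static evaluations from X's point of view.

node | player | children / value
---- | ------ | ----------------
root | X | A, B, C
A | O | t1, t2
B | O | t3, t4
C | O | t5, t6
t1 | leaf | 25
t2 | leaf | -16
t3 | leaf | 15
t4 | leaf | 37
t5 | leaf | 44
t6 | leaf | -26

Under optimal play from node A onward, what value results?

A (O): min(25, -16) = -16

-16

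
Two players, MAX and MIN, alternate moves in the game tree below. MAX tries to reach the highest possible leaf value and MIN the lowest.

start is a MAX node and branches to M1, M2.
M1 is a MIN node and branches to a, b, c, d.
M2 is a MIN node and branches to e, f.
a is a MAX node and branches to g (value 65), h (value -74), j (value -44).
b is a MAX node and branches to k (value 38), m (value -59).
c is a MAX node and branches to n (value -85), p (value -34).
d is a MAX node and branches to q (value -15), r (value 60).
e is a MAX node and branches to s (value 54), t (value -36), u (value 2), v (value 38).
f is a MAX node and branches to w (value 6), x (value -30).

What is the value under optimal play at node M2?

e (MAX): max(54, -36, 2, 38) = 54
f (MAX): max(6, -30) = 6
M2 (MIN): min(54, 6) = 6

6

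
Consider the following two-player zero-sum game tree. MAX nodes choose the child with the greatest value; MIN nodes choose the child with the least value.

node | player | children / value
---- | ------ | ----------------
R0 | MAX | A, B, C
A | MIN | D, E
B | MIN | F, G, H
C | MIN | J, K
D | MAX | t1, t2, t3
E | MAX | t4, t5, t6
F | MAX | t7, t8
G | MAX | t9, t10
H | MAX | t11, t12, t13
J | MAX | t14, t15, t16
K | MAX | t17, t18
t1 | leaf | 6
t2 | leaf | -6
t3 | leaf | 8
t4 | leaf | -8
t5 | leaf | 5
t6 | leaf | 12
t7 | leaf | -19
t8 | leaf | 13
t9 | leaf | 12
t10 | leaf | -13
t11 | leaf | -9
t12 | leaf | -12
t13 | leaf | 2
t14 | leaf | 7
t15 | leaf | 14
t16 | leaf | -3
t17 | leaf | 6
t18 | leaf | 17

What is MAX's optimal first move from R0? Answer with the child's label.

C

D (MAX): max(6, -6, 8) = 8
E (MAX): max(-8, 5, 12) = 12
A (MIN): min(8, 12) = 8
F (MAX): max(-19, 13) = 13
G (MAX): max(12, -13) = 12
H (MAX): max(-9, -12, 2) = 2
B (MIN): min(13, 12, 2) = 2
J (MAX): max(7, 14, -3) = 14
K (MAX): max(6, 17) = 17
C (MIN): min(14, 17) = 14
R0 (MAX): max(8, 2, 14) = 14
MAX at R0 wants the highest of {A=8, B=2, C=14}, so chooses C.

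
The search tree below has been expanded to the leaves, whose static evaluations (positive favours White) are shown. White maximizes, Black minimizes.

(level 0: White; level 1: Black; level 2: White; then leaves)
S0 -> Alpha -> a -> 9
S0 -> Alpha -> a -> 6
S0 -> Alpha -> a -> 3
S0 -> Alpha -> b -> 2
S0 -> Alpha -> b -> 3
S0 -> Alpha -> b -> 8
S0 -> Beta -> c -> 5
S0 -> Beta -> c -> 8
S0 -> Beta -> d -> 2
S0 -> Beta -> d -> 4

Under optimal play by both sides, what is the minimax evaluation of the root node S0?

8

a (White): max(9, 6, 3) = 9
b (White): max(2, 3, 8) = 8
Alpha (Black): min(9, 8) = 8
c (White): max(5, 8) = 8
d (White): max(2, 4) = 4
Beta (Black): min(8, 4) = 4
S0 (White): max(8, 4) = 8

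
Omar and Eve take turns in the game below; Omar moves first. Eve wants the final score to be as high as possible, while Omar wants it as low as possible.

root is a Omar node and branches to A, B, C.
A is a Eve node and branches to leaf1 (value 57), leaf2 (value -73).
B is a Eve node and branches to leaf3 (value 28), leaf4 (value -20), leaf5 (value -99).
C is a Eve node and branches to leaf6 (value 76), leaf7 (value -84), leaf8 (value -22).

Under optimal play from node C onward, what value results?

76

C (Eve): max(76, -84, -22) = 76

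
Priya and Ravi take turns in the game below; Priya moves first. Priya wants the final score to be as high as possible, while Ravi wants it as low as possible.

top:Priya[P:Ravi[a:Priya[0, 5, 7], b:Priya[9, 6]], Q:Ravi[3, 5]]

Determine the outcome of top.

a (Priya): max(0, 5, 7) = 7
b (Priya): max(9, 6) = 9
P (Ravi): min(7, 9) = 7
Q (Ravi): min(3, 5) = 3
top (Priya): max(7, 3) = 7

7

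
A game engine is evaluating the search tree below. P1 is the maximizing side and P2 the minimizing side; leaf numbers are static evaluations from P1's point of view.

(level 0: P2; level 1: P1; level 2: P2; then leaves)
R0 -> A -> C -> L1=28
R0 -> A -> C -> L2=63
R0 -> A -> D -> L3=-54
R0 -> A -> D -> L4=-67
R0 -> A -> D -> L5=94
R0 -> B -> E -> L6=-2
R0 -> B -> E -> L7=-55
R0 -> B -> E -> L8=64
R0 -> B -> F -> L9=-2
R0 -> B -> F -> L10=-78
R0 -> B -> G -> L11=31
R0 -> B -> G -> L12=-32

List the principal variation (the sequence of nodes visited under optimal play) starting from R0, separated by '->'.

R0 -> B -> G -> L12

C (P2): min(28, 63) = 28
D (P2): min(-54, -67, 94) = -67
A (P1): max(28, -67) = 28
E (P2): min(-2, -55, 64) = -55
F (P2): min(-2, -78) = -78
G (P2): min(31, -32) = -32
B (P1): max(-55, -78, -32) = -32
R0 (P2): min(28, -32) = -32
At R0, P2 picks B (lowest: -32).
At B, P1 picks G (highest: -32).
At G, P2 picks L12 (lowest: -32).
Terminal value -32.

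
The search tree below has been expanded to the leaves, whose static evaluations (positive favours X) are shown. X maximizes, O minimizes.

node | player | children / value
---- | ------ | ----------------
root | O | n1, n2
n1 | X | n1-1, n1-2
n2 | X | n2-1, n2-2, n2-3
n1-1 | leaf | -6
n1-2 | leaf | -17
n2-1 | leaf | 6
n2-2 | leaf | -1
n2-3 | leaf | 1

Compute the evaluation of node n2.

n2 (X): max(6, -1, 1) = 6

6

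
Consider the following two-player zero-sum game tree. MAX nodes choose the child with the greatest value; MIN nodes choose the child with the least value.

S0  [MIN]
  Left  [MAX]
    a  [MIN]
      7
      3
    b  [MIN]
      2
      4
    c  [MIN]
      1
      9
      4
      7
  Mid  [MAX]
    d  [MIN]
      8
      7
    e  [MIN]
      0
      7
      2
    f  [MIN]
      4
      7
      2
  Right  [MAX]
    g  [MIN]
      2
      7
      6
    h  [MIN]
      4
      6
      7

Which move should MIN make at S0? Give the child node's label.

a (MIN): min(7, 3) = 3
b (MIN): min(2, 4) = 2
c (MIN): min(1, 9, 4, 7) = 1
Left (MAX): max(3, 2, 1) = 3
d (MIN): min(8, 7) = 7
e (MIN): min(0, 7, 2) = 0
f (MIN): min(4, 7, 2) = 2
Mid (MAX): max(7, 0, 2) = 7
g (MIN): min(2, 7, 6) = 2
h (MIN): min(4, 6, 7) = 4
Right (MAX): max(2, 4) = 4
S0 (MIN): min(3, 7, 4) = 3
MIN at S0 wants the lowest of {Left=3, Mid=7, Right=4}, so chooses Left.

Left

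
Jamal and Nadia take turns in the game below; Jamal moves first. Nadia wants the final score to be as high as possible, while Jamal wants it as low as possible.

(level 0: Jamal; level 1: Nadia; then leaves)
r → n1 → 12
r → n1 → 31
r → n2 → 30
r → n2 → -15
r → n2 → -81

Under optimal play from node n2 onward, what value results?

30

n2 (Nadia): max(30, -15, -81) = 30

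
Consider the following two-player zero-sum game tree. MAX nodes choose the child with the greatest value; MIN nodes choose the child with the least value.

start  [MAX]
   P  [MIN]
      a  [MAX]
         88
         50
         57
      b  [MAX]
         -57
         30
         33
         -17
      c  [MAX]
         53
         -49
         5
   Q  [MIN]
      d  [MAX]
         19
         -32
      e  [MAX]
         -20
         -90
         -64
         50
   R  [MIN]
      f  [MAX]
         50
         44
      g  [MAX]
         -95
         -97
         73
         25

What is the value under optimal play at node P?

33

a (MAX): max(88, 50, 57) = 88
b (MAX): max(-57, 30, 33, -17) = 33
c (MAX): max(53, -49, 5) = 53
P (MIN): min(88, 33, 53) = 33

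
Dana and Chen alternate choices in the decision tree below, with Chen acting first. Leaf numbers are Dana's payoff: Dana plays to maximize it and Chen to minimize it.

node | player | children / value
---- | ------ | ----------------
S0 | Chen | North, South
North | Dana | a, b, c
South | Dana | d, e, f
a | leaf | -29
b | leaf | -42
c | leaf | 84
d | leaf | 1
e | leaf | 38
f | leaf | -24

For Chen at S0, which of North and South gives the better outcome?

North (Dana): max(-29, -42, 84) = 84
South (Dana): max(1, 38, -24) = 38
Chen prefers the lower value; North=84, South=38. South is better since 38 < 84.

South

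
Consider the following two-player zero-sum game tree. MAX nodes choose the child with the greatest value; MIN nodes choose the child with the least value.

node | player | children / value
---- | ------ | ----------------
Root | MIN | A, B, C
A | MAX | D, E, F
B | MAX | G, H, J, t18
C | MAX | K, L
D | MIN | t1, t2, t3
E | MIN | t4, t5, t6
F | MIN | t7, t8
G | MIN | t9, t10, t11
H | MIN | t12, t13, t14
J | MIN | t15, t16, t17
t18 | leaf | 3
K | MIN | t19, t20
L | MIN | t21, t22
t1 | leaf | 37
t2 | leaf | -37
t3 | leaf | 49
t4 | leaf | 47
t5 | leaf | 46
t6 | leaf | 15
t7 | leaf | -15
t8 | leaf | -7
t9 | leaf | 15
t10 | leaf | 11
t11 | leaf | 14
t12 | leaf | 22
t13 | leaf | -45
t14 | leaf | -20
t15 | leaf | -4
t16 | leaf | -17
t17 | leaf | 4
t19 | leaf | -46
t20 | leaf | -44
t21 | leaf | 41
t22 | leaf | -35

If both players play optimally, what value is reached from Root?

D (MIN): min(37, -37, 49) = -37
E (MIN): min(47, 46, 15) = 15
F (MIN): min(-15, -7) = -15
A (MAX): max(-37, 15, -15) = 15
G (MIN): min(15, 11, 14) = 11
H (MIN): min(22, -45, -20) = -45
J (MIN): min(-4, -17, 4) = -17
B (MAX): max(11, -45, -17, 3) = 11
K (MIN): min(-46, -44) = -46
L (MIN): min(41, -35) = -35
C (MAX): max(-46, -35) = -35
Root (MIN): min(15, 11, -35) = -35

-35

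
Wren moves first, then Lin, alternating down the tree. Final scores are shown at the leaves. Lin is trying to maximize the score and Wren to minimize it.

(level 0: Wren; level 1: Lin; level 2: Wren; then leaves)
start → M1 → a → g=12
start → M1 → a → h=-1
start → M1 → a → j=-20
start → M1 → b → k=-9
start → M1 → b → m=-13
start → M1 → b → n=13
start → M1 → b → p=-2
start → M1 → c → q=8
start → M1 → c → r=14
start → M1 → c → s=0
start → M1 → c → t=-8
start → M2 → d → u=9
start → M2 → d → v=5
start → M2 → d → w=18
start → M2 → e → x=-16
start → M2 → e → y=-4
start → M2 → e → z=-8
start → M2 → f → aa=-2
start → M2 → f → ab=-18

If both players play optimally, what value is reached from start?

a (Wren): min(12, -1, -20) = -20
b (Wren): min(-9, -13, 13, -2) = -13
c (Wren): min(8, 14, 0, -8) = -8
M1 (Lin): max(-20, -13, -8) = -8
d (Wren): min(9, 5, 18) = 5
e (Wren): min(-16, -4, -8) = -16
f (Wren): min(-2, -18) = -18
M2 (Lin): max(5, -16, -18) = 5
start (Wren): min(-8, 5) = -8

-8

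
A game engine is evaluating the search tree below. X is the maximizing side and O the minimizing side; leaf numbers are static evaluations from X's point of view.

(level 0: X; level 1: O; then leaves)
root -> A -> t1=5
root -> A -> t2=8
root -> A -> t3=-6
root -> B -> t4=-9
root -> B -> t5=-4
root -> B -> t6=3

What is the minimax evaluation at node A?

A (O): min(5, 8, -6) = -6

-6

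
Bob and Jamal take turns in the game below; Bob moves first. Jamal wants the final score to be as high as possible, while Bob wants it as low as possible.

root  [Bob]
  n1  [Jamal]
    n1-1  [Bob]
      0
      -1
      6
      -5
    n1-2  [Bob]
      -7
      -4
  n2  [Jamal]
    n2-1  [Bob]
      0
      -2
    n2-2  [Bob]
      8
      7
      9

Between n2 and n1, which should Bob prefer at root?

n2-1 (Bob): min(0, -2) = -2
n2-2 (Bob): min(8, 7, 9) = 7
n2 (Jamal): max(-2, 7) = 7
n1-1 (Bob): min(0, -1, 6, -5) = -5
n1-2 (Bob): min(-7, -4) = -7
n1 (Jamal): max(-5, -7) = -5
Bob prefers the lower value; n2=7, n1=-5. n1 is better since -5 < 7.

n1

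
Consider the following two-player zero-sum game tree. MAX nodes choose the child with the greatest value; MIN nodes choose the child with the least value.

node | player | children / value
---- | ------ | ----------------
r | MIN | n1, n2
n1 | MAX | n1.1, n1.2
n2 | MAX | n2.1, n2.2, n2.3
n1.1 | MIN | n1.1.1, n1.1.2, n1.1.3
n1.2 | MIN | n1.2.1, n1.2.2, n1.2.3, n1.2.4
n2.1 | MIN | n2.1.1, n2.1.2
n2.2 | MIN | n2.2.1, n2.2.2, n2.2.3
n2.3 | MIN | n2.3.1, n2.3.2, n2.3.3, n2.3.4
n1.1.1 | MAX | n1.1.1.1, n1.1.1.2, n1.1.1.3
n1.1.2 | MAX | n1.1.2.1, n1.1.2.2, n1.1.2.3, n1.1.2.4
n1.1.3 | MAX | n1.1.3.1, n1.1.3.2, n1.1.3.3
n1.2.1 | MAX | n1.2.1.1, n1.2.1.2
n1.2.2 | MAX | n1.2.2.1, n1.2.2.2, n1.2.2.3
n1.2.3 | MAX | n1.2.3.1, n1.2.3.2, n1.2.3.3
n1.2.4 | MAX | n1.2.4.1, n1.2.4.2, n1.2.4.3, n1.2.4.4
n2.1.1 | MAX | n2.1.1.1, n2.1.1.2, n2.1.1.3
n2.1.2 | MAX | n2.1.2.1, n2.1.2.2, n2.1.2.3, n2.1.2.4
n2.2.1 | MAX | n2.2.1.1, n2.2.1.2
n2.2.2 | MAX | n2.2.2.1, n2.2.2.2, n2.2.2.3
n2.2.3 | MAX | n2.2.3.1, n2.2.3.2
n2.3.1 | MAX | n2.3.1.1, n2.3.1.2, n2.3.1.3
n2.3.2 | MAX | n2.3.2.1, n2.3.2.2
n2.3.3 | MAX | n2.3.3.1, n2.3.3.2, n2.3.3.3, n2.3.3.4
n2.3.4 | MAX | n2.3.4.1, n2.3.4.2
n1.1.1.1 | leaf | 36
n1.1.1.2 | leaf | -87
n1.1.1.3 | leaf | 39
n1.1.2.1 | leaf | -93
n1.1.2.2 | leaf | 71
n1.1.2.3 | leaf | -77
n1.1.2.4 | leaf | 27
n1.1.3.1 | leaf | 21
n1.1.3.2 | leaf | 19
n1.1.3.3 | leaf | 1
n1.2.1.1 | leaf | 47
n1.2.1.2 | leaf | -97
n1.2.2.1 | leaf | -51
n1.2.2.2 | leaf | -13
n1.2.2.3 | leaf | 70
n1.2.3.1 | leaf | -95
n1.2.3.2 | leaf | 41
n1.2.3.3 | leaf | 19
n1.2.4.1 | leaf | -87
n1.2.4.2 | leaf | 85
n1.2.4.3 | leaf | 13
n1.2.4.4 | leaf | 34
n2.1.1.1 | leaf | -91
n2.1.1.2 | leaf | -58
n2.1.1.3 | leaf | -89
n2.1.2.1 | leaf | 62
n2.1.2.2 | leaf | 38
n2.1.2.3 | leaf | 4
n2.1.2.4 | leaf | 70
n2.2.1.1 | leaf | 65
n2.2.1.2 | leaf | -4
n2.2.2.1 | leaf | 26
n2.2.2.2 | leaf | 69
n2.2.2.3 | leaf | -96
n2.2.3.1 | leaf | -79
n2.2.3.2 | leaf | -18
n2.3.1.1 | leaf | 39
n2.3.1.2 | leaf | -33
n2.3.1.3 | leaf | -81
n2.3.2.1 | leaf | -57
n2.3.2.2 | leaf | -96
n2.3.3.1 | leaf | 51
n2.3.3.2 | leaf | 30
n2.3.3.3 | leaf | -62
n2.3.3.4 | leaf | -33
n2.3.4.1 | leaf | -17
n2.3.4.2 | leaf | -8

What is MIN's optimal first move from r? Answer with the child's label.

n2

n1.1.1 (MAX): max(36, -87, 39) = 39
n1.1.2 (MAX): max(-93, 71, -77, 27) = 71
n1.1.3 (MAX): max(21, 19, 1) = 21
n1.1 (MIN): min(39, 71, 21) = 21
n1.2.1 (MAX): max(47, -97) = 47
n1.2.2 (MAX): max(-51, -13, 70) = 70
n1.2.3 (MAX): max(-95, 41, 19) = 41
n1.2.4 (MAX): max(-87, 85, 13, 34) = 85
n1.2 (MIN): min(47, 70, 41, 85) = 41
n1 (MAX): max(21, 41) = 41
n2.1.1 (MAX): max(-91, -58, -89) = -58
n2.1.2 (MAX): max(62, 38, 4, 70) = 70
n2.1 (MIN): min(-58, 70) = -58
n2.2.1 (MAX): max(65, -4) = 65
n2.2.2 (MAX): max(26, 69, -96) = 69
n2.2.3 (MAX): max(-79, -18) = -18
n2.2 (MIN): min(65, 69, -18) = -18
n2.3.1 (MAX): max(39, -33, -81) = 39
n2.3.2 (MAX): max(-57, -96) = -57
n2.3.3 (MAX): max(51, 30, -62, -33) = 51
n2.3.4 (MAX): max(-17, -8) = -8
n2.3 (MIN): min(39, -57, 51, -8) = -57
n2 (MAX): max(-58, -18, -57) = -18
r (MIN): min(41, -18) = -18
MIN at r wants the lowest of {n1=41, n2=-18}, so chooses n2.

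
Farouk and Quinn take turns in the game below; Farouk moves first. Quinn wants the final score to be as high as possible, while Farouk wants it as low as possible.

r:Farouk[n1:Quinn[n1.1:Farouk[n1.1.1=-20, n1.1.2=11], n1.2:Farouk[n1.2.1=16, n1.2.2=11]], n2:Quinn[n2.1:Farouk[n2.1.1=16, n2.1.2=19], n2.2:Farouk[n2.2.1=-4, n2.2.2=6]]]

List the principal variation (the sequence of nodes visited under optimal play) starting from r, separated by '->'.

n1.1 (Farouk): min(-20, 11) = -20
n1.2 (Farouk): min(16, 11) = 11
n1 (Quinn): max(-20, 11) = 11
n2.1 (Farouk): min(16, 19) = 16
n2.2 (Farouk): min(-4, 6) = -4
n2 (Quinn): max(16, -4) = 16
r (Farouk): min(11, 16) = 11
At r, Farouk picks n1 (lowest: 11).
At n1, Quinn picks n1.2 (highest: 11).
At n1.2, Farouk picks n1.2.2 (lowest: 11).
Terminal value 11.

r -> n1 -> n1.2 -> n1.2.2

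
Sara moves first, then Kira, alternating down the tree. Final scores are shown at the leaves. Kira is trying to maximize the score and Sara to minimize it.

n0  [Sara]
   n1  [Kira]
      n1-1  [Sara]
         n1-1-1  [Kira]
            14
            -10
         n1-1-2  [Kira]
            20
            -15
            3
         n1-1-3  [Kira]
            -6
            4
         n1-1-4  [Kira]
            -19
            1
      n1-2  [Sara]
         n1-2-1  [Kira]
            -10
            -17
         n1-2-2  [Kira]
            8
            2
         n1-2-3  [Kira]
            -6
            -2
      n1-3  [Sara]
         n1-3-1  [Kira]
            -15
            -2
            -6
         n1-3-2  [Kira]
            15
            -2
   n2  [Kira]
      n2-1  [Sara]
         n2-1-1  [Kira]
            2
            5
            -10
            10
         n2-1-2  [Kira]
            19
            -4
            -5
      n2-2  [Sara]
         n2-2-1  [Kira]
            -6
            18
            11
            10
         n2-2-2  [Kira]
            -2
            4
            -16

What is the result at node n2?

10

n2-1-1 (Kira): max(2, 5, -10, 10) = 10
n2-1-2 (Kira): max(19, -4, -5) = 19
n2-1 (Sara): min(10, 19) = 10
n2-2-1 (Kira): max(-6, 18, 11, 10) = 18
n2-2-2 (Kira): max(-2, 4, -16) = 4
n2-2 (Sara): min(18, 4) = 4
n2 (Kira): max(10, 4) = 10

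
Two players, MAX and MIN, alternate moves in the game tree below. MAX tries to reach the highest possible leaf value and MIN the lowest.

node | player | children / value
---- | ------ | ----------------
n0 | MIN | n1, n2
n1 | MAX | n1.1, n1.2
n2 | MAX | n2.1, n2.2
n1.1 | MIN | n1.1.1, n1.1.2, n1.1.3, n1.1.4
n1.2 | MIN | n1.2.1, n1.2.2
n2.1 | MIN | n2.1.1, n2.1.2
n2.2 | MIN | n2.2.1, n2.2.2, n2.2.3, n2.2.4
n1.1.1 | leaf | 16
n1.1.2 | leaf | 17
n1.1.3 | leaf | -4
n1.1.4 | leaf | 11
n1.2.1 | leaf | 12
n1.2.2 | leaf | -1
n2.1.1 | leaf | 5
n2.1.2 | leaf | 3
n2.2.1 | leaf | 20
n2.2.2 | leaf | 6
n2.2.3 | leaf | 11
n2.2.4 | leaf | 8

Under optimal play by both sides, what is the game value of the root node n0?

-1

n1.1 (MIN): min(16, 17, -4, 11) = -4
n1.2 (MIN): min(12, -1) = -1
n1 (MAX): max(-4, -1) = -1
n2.1 (MIN): min(5, 3) = 3
n2.2 (MIN): min(20, 6, 11, 8) = 6
n2 (MAX): max(3, 6) = 6
n0 (MIN): min(-1, 6) = -1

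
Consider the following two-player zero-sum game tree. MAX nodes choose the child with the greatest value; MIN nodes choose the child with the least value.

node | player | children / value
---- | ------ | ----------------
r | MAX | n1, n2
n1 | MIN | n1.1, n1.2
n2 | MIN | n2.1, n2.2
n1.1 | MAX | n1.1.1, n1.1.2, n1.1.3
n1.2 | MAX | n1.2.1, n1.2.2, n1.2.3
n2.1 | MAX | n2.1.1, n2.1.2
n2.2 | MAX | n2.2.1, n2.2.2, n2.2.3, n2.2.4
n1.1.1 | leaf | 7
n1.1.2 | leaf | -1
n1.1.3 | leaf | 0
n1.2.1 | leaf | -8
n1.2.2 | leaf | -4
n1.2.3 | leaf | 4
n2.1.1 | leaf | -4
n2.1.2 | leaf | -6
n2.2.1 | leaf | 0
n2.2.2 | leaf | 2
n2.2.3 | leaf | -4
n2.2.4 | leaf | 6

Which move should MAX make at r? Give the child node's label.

n1

n1.1 (MAX): max(7, -1, 0) = 7
n1.2 (MAX): max(-8, -4, 4) = 4
n1 (MIN): min(7, 4) = 4
n2.1 (MAX): max(-4, -6) = -4
n2.2 (MAX): max(0, 2, -4, 6) = 6
n2 (MIN): min(-4, 6) = -4
r (MAX): max(4, -4) = 4
MAX at r wants the highest of {n1=4, n2=-4}, so chooses n1.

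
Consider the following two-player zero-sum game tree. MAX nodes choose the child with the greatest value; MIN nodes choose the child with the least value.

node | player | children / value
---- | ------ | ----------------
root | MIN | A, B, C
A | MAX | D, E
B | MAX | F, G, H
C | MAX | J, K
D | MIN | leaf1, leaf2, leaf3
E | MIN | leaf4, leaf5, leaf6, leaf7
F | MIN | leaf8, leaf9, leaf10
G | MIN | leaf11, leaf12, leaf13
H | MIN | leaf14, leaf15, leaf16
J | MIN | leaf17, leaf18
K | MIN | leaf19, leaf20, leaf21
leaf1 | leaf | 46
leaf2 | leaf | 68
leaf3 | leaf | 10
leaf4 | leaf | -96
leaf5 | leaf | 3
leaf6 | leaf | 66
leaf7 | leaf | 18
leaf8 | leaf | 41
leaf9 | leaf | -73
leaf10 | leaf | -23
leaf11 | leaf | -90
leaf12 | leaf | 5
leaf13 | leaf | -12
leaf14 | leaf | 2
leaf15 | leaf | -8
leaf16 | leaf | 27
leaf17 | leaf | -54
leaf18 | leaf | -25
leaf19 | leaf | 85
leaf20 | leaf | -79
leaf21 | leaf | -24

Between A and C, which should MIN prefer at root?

C

D (MIN): min(46, 68, 10) = 10
E (MIN): min(-96, 3, 66, 18) = -96
A (MAX): max(10, -96) = 10
J (MIN): min(-54, -25) = -54
K (MIN): min(85, -79, -24) = -79
C (MAX): max(-54, -79) = -54
MIN prefers the lower value; A=10, C=-54. C is better since -54 < 10.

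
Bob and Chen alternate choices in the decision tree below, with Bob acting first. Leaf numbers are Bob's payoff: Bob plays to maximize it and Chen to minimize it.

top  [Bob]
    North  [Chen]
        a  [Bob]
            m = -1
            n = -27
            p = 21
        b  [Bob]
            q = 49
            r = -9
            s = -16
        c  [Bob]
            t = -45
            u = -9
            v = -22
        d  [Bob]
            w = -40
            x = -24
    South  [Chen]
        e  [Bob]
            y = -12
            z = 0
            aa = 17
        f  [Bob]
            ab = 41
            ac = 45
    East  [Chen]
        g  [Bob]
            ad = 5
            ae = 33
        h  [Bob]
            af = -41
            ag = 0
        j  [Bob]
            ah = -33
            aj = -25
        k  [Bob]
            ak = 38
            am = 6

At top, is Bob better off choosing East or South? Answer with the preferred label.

South

g (Bob): max(5, 33) = 33
h (Bob): max(-41, 0) = 0
j (Bob): max(-33, -25) = -25
k (Bob): max(38, 6) = 38
East (Chen): min(33, 0, -25, 38) = -25
e (Bob): max(-12, 0, 17) = 17
f (Bob): max(41, 45) = 45
South (Chen): min(17, 45) = 17
Bob prefers the higher value; East=-25, South=17. South is better since 17 > -25.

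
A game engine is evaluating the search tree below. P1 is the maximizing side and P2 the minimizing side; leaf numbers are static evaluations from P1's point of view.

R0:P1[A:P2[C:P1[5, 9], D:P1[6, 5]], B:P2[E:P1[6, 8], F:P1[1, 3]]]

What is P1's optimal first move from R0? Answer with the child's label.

A

C (P1): max(5, 9) = 9
D (P1): max(6, 5) = 6
A (P2): min(9, 6) = 6
E (P1): max(6, 8) = 8
F (P1): max(1, 3) = 3
B (P2): min(8, 3) = 3
R0 (P1): max(6, 3) = 6
P1 at R0 wants the highest of {A=6, B=3}, so chooses A.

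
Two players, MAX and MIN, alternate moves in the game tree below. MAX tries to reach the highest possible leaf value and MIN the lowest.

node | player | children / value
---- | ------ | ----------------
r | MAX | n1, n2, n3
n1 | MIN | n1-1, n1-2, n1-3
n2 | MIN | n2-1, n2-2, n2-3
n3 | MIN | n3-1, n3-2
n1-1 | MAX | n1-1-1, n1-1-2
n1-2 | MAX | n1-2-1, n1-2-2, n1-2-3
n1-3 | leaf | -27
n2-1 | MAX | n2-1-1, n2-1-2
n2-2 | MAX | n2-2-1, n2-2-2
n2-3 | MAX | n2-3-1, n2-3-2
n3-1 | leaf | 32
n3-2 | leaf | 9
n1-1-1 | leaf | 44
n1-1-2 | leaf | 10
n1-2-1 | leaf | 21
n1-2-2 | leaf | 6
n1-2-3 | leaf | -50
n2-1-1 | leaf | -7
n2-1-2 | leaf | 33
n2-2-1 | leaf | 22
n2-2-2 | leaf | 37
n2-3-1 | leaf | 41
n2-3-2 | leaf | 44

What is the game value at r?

n1-1 (MAX): max(44, 10) = 44
n1-2 (MAX): max(21, 6, -50) = 21
n1 (MIN): min(44, 21, -27) = -27
n2-1 (MAX): max(-7, 33) = 33
n2-2 (MAX): max(22, 37) = 37
n2-3 (MAX): max(41, 44) = 44
n2 (MIN): min(33, 37, 44) = 33
n3 (MIN): min(32, 9) = 9
r (MAX): max(-27, 33, 9) = 33

33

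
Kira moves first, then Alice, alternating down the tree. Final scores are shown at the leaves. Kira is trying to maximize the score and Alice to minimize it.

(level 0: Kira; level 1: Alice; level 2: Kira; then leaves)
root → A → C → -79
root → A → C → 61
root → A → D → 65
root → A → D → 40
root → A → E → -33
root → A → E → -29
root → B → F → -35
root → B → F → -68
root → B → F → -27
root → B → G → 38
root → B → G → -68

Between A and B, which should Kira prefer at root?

B

C (Kira): max(-79, 61) = 61
D (Kira): max(65, 40) = 65
E (Kira): max(-33, -29) = -29
A (Alice): min(61, 65, -29) = -29
F (Kira): max(-35, -68, -27) = -27
G (Kira): max(38, -68) = 38
B (Alice): min(-27, 38) = -27
Kira prefers the higher value; A=-29, B=-27. B is better since -27 > -29.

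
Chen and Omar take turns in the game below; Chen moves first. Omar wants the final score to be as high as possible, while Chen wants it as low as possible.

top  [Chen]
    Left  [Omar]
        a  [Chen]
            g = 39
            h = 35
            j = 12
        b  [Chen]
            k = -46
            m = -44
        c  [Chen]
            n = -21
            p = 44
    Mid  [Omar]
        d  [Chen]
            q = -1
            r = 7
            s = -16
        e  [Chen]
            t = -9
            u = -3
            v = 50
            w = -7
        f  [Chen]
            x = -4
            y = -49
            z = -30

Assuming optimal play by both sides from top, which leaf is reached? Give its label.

a (Chen): min(39, 35, 12) = 12
b (Chen): min(-46, -44) = -46
c (Chen): min(-21, 44) = -21
Left (Omar): max(12, -46, -21) = 12
d (Chen): min(-1, 7, -16) = -16
e (Chen): min(-9, -3, 50, -7) = -9
f (Chen): min(-4, -49, -30) = -49
Mid (Omar): max(-16, -9, -49) = -9
top (Chen): min(12, -9) = -9
At top, Chen picks Mid (lowest: -9).
At Mid, Omar picks e (highest: -9).
At e, Chen picks t (lowest: -9).
Terminal value -9.

t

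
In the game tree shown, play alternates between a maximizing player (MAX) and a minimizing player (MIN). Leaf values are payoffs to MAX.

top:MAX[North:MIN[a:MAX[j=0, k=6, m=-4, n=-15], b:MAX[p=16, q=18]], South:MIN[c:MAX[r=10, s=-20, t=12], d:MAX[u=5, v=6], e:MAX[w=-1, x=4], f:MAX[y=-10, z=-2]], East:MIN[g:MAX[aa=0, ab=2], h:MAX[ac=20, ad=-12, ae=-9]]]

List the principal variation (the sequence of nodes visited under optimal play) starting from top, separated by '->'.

a (MAX): max(0, 6, -4, -15) = 6
b (MAX): max(16, 18) = 18
North (MIN): min(6, 18) = 6
c (MAX): max(10, -20, 12) = 12
d (MAX): max(5, 6) = 6
e (MAX): max(-1, 4) = 4
f (MAX): max(-10, -2) = -2
South (MIN): min(12, 6, 4, -2) = -2
g (MAX): max(0, 2) = 2
h (MAX): max(20, -12, -9) = 20
East (MIN): min(2, 20) = 2
top (MAX): max(6, -2, 2) = 6
At top, MAX picks North (highest: 6).
At North, MIN picks a (lowest: 6).
At a, MAX picks k (highest: 6).
Terminal value 6.

top -> North -> a -> k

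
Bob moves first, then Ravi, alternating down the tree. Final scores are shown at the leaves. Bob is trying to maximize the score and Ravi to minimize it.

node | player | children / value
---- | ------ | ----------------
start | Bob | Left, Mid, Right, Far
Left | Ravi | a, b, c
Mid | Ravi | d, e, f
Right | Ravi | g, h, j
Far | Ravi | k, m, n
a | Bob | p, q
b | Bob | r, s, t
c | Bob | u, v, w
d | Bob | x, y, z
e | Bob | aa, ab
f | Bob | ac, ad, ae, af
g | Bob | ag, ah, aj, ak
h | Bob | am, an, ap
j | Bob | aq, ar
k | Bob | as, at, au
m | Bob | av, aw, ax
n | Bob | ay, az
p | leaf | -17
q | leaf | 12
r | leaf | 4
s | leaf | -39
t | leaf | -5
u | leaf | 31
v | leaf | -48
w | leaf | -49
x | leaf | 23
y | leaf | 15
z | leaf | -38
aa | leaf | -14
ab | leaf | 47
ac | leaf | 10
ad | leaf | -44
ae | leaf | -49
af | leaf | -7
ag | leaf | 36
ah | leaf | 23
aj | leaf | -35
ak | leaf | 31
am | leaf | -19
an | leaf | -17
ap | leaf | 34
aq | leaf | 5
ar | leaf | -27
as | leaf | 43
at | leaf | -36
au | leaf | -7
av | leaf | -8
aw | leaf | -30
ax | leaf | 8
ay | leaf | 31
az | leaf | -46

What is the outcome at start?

a (Bob): max(-17, 12) = 12
b (Bob): max(4, -39, -5) = 4
c (Bob): max(31, -48, -49) = 31
Left (Ravi): min(12, 4, 31) = 4
d (Bob): max(23, 15, -38) = 23
e (Bob): max(-14, 47) = 47
f (Bob): max(10, -44, -49, -7) = 10
Mid (Ravi): min(23, 47, 10) = 10
g (Bob): max(36, 23, -35, 31) = 36
h (Bob): max(-19, -17, 34) = 34
j (Bob): max(5, -27) = 5
Right (Ravi): min(36, 34, 5) = 5
k (Bob): max(43, -36, -7) = 43
m (Bob): max(-8, -30, 8) = 8
n (Bob): max(31, -46) = 31
Far (Ravi): min(43, 8, 31) = 8
start (Bob): max(4, 10, 5, 8) = 10

10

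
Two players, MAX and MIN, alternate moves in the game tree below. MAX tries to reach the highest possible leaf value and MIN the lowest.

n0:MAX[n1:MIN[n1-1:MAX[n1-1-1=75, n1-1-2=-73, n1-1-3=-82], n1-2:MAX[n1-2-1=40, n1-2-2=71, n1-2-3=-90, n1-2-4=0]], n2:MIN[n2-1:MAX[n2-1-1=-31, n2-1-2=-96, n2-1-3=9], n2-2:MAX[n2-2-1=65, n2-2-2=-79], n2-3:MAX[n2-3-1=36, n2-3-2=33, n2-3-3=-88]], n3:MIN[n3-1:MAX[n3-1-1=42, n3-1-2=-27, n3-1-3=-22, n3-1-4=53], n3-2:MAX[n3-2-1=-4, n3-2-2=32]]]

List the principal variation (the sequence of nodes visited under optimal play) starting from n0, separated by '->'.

n1-1 (MAX): max(75, -73, -82) = 75
n1-2 (MAX): max(40, 71, -90, 0) = 71
n1 (MIN): min(75, 71) = 71
n2-1 (MAX): max(-31, -96, 9) = 9
n2-2 (MAX): max(65, -79) = 65
n2-3 (MAX): max(36, 33, -88) = 36
n2 (MIN): min(9, 65, 36) = 9
n3-1 (MAX): max(42, -27, -22, 53) = 53
n3-2 (MAX): max(-4, 32) = 32
n3 (MIN): min(53, 32) = 32
n0 (MAX): max(71, 9, 32) = 71
At n0, MAX picks n1 (highest: 71).
At n1, MIN picks n1-2 (lowest: 71).
At n1-2, MAX picks n1-2-2 (highest: 71).
Terminal value 71.

n0 -> n1 -> n1-2 -> n1-2-2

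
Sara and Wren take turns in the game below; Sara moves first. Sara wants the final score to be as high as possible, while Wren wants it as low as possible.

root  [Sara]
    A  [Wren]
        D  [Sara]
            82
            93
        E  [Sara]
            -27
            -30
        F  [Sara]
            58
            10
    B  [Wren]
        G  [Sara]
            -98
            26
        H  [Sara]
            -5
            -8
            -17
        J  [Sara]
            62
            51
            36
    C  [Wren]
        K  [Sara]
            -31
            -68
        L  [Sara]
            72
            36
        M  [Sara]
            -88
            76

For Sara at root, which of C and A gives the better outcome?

A

K (Sara): max(-31, -68) = -31
L (Sara): max(72, 36) = 72
M (Sara): max(-88, 76) = 76
C (Wren): min(-31, 72, 76) = -31
D (Sara): max(82, 93) = 93
E (Sara): max(-27, -30) = -27
F (Sara): max(58, 10) = 58
A (Wren): min(93, -27, 58) = -27
Sara prefers the higher value; C=-31, A=-27. A is better since -27 > -31.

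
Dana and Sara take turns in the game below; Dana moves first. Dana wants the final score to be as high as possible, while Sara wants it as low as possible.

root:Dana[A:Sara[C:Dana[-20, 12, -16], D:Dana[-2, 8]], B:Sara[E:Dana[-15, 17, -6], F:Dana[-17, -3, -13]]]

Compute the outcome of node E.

E (Dana): max(-15, 17, -6) = 17

17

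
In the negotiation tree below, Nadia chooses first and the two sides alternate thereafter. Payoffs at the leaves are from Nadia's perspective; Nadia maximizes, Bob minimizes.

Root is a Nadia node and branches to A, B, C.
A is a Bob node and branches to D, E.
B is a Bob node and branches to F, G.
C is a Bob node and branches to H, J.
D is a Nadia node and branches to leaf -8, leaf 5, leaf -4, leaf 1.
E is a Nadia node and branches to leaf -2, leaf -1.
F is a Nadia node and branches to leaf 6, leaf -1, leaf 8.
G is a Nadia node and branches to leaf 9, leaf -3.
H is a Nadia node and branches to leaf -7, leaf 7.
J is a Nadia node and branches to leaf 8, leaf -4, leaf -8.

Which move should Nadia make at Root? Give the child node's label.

B

D (Nadia): max(-8, 5, -4, 1) = 5
E (Nadia): max(-2, -1) = -1
A (Bob): min(5, -1) = -1
F (Nadia): max(6, -1, 8) = 8
G (Nadia): max(9, -3) = 9
B (Bob): min(8, 9) = 8
H (Nadia): max(-7, 7) = 7
J (Nadia): max(8, -4, -8) = 8
C (Bob): min(7, 8) = 7
Root (Nadia): max(-1, 8, 7) = 8
Nadia at Root wants the highest of {A=-1, B=8, C=7}, so chooses B.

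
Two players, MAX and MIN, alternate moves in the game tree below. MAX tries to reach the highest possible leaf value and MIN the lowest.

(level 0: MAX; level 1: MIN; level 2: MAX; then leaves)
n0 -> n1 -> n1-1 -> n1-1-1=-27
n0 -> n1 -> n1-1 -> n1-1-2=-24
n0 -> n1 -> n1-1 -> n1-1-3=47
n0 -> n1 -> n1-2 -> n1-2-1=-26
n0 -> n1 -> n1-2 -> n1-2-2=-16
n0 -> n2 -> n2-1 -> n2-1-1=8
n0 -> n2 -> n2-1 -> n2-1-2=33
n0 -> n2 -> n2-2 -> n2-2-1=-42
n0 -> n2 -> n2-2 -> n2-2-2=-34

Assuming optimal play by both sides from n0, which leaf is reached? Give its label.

n1-1 (MAX): max(-27, -24, 47) = 47
n1-2 (MAX): max(-26, -16) = -16
n1 (MIN): min(47, -16) = -16
n2-1 (MAX): max(8, 33) = 33
n2-2 (MAX): max(-42, -34) = -34
n2 (MIN): min(33, -34) = -34
n0 (MAX): max(-16, -34) = -16
At n0, MAX picks n1 (highest: -16).
At n1, MIN picks n1-2 (lowest: -16).
At n1-2, MAX picks n1-2-2 (highest: -16).
Terminal value -16.

n1-2-2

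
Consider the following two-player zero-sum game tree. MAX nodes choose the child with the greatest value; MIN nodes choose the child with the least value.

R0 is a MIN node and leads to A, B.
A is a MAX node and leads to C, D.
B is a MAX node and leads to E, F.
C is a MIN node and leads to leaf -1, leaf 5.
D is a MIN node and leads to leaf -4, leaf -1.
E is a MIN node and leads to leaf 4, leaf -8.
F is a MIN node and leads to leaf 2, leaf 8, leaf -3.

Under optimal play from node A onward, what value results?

-1

C (MIN): min(-1, 5) = -1
D (MIN): min(-4, -1) = -4
A (MAX): max(-1, -4) = -1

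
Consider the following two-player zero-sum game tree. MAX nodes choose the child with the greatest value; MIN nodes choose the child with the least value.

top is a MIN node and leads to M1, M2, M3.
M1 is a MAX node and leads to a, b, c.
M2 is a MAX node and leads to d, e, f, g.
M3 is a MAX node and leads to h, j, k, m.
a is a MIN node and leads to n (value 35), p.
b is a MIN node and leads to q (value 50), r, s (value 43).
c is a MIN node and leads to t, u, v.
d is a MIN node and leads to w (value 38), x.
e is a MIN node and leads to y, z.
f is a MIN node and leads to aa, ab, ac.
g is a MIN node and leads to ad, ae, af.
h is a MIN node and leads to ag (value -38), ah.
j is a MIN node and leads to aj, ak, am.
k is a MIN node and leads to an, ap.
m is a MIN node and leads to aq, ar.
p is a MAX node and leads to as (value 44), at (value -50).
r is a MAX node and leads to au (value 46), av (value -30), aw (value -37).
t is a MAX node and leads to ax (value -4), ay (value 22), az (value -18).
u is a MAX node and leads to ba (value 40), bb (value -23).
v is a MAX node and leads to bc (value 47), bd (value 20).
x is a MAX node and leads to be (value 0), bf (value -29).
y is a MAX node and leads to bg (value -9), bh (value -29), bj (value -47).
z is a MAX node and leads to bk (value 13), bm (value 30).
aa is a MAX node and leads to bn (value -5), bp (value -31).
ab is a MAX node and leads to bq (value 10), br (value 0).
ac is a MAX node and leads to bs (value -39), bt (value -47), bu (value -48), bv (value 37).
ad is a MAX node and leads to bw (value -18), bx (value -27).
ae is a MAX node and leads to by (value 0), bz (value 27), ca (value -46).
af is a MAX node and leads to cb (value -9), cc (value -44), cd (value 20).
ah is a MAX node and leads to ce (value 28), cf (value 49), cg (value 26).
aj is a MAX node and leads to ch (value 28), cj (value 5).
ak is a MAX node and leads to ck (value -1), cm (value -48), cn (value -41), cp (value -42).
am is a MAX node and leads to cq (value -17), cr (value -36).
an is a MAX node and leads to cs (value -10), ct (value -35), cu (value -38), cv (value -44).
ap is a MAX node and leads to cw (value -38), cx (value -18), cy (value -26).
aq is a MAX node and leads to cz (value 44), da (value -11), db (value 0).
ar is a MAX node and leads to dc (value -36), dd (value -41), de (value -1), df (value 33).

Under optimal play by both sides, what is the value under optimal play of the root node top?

p (MAX): max(44, -50) = 44
a (MIN): min(35, 44) = 35
r (MAX): max(46, -30, -37) = 46
b (MIN): min(50, 46, 43) = 43
t (MAX): max(-4, 22, -18) = 22
u (MAX): max(40, -23) = 40
v (MAX): max(47, 20) = 47
c (MIN): min(22, 40, 47) = 22
M1 (MAX): max(35, 43, 22) = 43
x (MAX): max(0, -29) = 0
d (MIN): min(38, 0) = 0
y (MAX): max(-9, -29, -47) = -9
z (MAX): max(13, 30) = 30
e (MIN): min(-9, 30) = -9
aa (MAX): max(-5, -31) = -5
ab (MAX): max(10, 0) = 10
ac (MAX): max(-39, -47, -48, 37) = 37
f (MIN): min(-5, 10, 37) = -5
ad (MAX): max(-18, -27) = -18
ae (MAX): max(0, 27, -46) = 27
af (MAX): max(-9, -44, 20) = 20
g (MIN): min(-18, 27, 20) = -18
M2 (MAX): max(0, -9, -5, -18) = 0
ah (MAX): max(28, 49, 26) = 49
h (MIN): min(-38, 49) = -38
aj (MAX): max(28, 5) = 28
ak (MAX): max(-1, -48, -41, -42) = -1
am (MAX): max(-17, -36) = -17
j (MIN): min(28, -1, -17) = -17
an (MAX): max(-10, -35, -38, -44) = -10
ap (MAX): max(-38, -18, -26) = -18
k (MIN): min(-10, -18) = -18
aq (MAX): max(44, -11, 0) = 44
ar (MAX): max(-36, -41, -1, 33) = 33
m (MIN): min(44, 33) = 33
M3 (MAX): max(-38, -17, -18, 33) = 33
top (MIN): min(43, 0, 33) = 0

0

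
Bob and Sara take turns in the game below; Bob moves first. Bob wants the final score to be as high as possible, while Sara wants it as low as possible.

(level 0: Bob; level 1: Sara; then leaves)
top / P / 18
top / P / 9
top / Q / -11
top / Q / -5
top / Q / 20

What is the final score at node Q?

Q (Sara): min(-11, -5, 20) = -11

-11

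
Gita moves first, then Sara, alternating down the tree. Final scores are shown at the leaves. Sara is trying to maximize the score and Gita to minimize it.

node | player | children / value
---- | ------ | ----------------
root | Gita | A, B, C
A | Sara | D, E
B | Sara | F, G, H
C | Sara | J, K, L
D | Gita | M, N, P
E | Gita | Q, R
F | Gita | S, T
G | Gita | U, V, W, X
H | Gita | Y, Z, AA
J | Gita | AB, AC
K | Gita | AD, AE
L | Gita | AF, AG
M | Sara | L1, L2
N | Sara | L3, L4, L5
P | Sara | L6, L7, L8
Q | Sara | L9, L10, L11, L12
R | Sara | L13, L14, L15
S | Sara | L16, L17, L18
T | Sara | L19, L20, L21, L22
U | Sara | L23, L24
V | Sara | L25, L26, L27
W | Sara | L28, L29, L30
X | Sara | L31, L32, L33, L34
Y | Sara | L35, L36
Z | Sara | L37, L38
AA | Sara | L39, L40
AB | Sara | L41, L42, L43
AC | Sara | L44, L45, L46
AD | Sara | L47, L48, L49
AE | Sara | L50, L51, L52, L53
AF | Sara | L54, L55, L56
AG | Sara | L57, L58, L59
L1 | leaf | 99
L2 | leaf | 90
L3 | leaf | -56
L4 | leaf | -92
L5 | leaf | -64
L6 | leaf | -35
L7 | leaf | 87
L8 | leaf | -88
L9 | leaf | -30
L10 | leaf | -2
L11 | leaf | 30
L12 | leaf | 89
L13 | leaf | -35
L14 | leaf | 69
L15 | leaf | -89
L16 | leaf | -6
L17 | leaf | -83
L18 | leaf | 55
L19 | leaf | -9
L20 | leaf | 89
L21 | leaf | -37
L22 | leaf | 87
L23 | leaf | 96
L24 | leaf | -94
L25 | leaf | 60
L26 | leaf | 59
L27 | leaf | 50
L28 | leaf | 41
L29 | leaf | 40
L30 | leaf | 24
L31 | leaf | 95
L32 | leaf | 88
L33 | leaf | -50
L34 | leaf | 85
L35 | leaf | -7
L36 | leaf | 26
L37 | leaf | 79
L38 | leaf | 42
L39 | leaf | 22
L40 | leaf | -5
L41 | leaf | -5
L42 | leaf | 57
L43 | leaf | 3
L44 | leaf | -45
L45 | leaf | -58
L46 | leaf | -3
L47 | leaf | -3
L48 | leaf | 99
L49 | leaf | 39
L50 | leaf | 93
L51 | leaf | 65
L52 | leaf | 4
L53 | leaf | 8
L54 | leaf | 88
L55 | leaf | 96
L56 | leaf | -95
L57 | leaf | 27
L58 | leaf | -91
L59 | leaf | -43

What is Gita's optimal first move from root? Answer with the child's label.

M (Sara): max(99, 90) = 99
N (Sara): max(-56, -92, -64) = -56
P (Sara): max(-35, 87, -88) = 87
D (Gita): min(99, -56, 87) = -56
Q (Sara): max(-30, -2, 30, 89) = 89
R (Sara): max(-35, 69, -89) = 69
E (Gita): min(89, 69) = 69
A (Sara): max(-56, 69) = 69
S (Sara): max(-6, -83, 55) = 55
T (Sara): max(-9, 89, -37, 87) = 89
F (Gita): min(55, 89) = 55
U (Sara): max(96, -94) = 96
V (Sara): max(60, 59, 50) = 60
W (Sara): max(41, 40, 24) = 41
X (Sara): max(95, 88, -50, 85) = 95
G (Gita): min(96, 60, 41, 95) = 41
Y (Sara): max(-7, 26) = 26
Z (Sara): max(79, 42) = 79
AA (Sara): max(22, -5) = 22
H (Gita): min(26, 79, 22) = 22
B (Sara): max(55, 41, 22) = 55
AB (Sara): max(-5, 57, 3) = 57
AC (Sara): max(-45, -58, -3) = -3
J (Gita): min(57, -3) = -3
AD (Sara): max(-3, 99, 39) = 99
AE (Sara): max(93, 65, 4, 8) = 93
K (Gita): min(99, 93) = 93
AF (Sara): max(88, 96, -95) = 96
AG (Sara): max(27, -91, -43) = 27
L (Gita): min(96, 27) = 27
C (Sara): max(-3, 93, 27) = 93
root (Gita): min(69, 55, 93) = 55
Gita at root wants the lowest of {A=69, B=55, C=93}, so chooses B.

B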